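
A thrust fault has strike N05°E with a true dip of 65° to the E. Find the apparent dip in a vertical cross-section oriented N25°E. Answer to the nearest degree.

The section lies 20° from the strike.
tan α = tan 65° × sin 20° = 2.1445 × 0.3420 = 0.7335
apparent dip = arctan 0.7335 = 36.26°

36°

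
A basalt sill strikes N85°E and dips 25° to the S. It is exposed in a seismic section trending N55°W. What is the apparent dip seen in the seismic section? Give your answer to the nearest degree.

The section lies 40° from the strike.
tan(apparent dip) = tan 25° · sin 40° = 0.2997
α = arctan(0.2997) = 16.69°

17°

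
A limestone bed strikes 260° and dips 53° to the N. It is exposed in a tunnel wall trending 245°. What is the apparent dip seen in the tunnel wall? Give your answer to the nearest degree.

Angle between strike (260°) and section (245°): β = 15°.
tan α = tan 53° × sin 15° = 1.3270 × 0.2588 = 0.3435
apparent dip = arctan 0.3435 = 18.96°

19°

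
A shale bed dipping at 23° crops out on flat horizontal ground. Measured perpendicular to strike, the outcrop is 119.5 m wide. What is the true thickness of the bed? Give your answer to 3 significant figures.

46.7 m

True thickness t = w · sin(dip) = 119.5 × sin 23°
t = 119.5 × 0.3907 = 46.692 m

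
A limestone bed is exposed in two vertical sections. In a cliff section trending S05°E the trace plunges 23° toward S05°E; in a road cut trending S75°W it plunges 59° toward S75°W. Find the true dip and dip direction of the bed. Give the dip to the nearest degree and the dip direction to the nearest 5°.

Each apparent-dip line lies in the plane. As unit vectors (x east, y north, z up), v₁ plunges 23°→S05°E and v₂ plunges 59°→S75°W.
Cross product v₁ × v₂ gives the pole to the plane: n ∝ (-0.734, -0.263, 0.467).
True dip = arccos(n_z / |n|) = arccos(0.5138) = 59.1°.
Dip direction = atan2(-0.734, -0.263) = 250° (azimuth of n's horizontal projection).

true dip 59°, dip direction 250°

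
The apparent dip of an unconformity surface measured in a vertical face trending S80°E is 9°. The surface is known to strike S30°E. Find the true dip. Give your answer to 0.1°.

11.7°

β = acute angle between strike S30°E and section S80°E = 50°.
tan δ = tan α / sin β = tan 9° / sin 50° = 0.1584 / 0.7660 = 0.2068
δ = arctan(0.2068) = 11.68°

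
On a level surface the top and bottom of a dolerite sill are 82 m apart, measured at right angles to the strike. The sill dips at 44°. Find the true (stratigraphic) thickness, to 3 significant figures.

57.0 m

True thickness t = w · sin(dip) = 82 × sin 44°
t = 82 × 0.6947 = 56.962 m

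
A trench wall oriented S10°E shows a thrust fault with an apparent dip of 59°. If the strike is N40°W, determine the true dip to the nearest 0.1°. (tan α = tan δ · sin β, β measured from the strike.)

β = acute angle between strike N40°W and section S10°E = 30°.
tan(true dip) = tan 59° / sin 30° = 3.3286
δ = arctan(3.3286) = 73.28°

73.3°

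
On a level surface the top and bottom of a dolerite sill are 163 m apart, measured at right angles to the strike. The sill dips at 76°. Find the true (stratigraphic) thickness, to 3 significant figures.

True thickness t = w · sin(dip) = 163 × sin 76°
t = 163 × 0.9703 = 158.158 m

158 m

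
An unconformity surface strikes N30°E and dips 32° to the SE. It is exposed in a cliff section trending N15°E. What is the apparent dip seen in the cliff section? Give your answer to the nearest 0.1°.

The section lies 15° from the strike.
tan α = tan 32° × sin 15° = 0.6249 × 0.2588 = 0.1617
apparent dip = arctan 0.1617 = 9.19°

9.2°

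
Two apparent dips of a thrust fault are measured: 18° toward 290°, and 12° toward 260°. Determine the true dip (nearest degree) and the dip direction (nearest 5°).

Represent each trace as a vector plunging at its apparent dip toward its trend (east-north-up frame): v₁ = (-0.894, 0.325, -0.309), v₂ = (-0.963, -0.170, -0.208).
Cross product v₁ × v₂ gives the pole to the plane: n ∝ (-0.120, 0.112, 0.465).
True dip = arccos(n_z / |n|) = arccos(0.9430) = 19.4°.
Dip direction = azimuth of (n_x, n_y) = atan2(-0.120, 0.112) = 313°.

true dip 19°, dip direction 315°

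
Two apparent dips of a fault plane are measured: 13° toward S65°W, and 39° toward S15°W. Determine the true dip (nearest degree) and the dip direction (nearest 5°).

Represent each trace as a vector plunging at its apparent dip toward its trend (east-north-up frame): v₁ = (-0.883, -0.412, -0.225), v₂ = (-0.201, -0.751, -0.629).
n = v₁ × v₂ = (0.090, -0.510, 0.580) (taken with n_z > 0).
tan δ = √(n_x²+n_y²)/n_z = 0.518/0.580, so δ = 41.8°.
The horizontal component of n points toward azimuth atan2(n_x, n_y) = 170°, the dip direction.

true dip 42°, dip direction 170°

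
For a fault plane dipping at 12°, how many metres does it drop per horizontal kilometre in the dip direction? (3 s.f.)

drop per km = 1000 × tan 12° = 1000 × 0.2126

213 m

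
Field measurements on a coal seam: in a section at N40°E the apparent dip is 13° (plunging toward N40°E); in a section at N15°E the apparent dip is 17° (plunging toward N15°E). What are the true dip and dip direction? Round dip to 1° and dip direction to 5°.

true dip 18°, dip direction 355°

Represent each trace as a vector plunging at its apparent dip toward its trend (east-north-up frame): v₁ = (0.626, 0.746, -0.225), v₂ = (0.248, 0.924, -0.292).
n = v₁ × v₂ = (-0.010, 0.127, 0.394) (taken with n_z > 0).
True dip = arccos(n_z / |n|) = arccos(0.9511) = 18.0°.
Dip direction = azimuth of (n_x, n_y) = atan2(-0.010, 0.127) = 355°.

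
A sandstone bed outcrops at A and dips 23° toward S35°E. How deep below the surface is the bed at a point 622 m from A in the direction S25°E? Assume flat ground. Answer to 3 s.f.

260 m

The hole lies 10° from the dip direction, so the down-dip offset is 622 × cos 10° = 612.55 m.
Depth = down-dip offset × tan(dip) = 612.55 × tan 23° = 612.55 × 0.4245
Depth = 260.01 m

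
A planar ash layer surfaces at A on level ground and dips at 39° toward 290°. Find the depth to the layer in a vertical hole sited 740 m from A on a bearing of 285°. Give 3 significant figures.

597 m

The hole lies 5° from the dip direction, so the down-dip offset is 740 × cos 5° = 737.18 m.
Depth = down-dip offset × tan(dip) = 737.18 × tan 39° = 737.18 × 0.8098
Depth = 596.96 m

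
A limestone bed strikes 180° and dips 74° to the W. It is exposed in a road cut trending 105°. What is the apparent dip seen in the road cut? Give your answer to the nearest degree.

The strike is 180° and the section trends 105°; the acute angle between them is β = 75°.
tan(apparent dip) = tan 74° · sin 75° = 3.3686
apparent dip = arctan 3.3686 = 73.47°

73°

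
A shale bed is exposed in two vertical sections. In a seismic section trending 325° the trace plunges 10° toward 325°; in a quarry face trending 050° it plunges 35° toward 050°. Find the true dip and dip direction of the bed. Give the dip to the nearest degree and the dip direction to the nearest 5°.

true dip 35°, dip direction 040°

Represent each trace as a vector plunging at its apparent dip toward its trend (east-north-up frame): v₁ = (-0.565, 0.807, -0.174), v₂ = (0.628, 0.527, -0.574).
The plane normal is n = v₁ × v₂ ∝ (0.371, 0.433, 0.804).
tan δ = √(n_x²+n_y²)/n_z = 0.570/0.804, so δ = 35.4°.
Dip direction = azimuth of (n_x, n_y) = atan2(0.371, 0.433) = 41°.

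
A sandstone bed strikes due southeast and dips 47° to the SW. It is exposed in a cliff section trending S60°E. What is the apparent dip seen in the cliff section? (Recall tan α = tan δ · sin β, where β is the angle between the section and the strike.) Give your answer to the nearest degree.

The section lies 15° from the strike.
tan(apparent dip) = tan 47° · sin 15° = 0.2775
apparent dip = arctan 0.2775 = 15.51°

16°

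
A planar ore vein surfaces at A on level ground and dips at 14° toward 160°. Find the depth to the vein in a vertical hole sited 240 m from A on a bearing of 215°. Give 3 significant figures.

The hole lies 55° from the dip direction, so the down-dip offset is 240 × cos 55° = 137.66 m.
Depth = down-dip offset × tan(dip) = 137.66 × tan 14° = 137.66 × 0.2493
Depth = 34.32 m

34.3 m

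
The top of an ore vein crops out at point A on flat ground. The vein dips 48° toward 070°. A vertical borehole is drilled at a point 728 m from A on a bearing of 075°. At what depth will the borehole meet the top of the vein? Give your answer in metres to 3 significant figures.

The hole lies 5° from the dip direction, so the down-dip offset is 728 × cos 5° = 725.23 m.
Depth = down-dip offset × tan(dip) = 725.23 × tan 48° = 725.23 × 1.1106
Depth = 805.45 m

805 m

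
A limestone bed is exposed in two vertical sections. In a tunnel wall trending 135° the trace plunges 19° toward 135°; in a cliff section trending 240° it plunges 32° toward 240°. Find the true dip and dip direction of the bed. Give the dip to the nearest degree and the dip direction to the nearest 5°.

The two traces are lines in the plane: v₁ = (sin 135°·cos 19°, cos 135°·cos 19°, −sin 19°), v₂ = (sin 240°·cos 32°, cos 240°·cos 32°, −sin 32°).
The plane normal is n = v₁ × v₂ ∝ (-0.216, -0.593, 0.775).
Dip δ = arctan(|n_h|/n_z) = arctan(0.632/0.775) = 39.2°.
Dip direction = azimuth of (n_x, n_y) = atan2(-0.216, -0.593) = 200°.

true dip 39°, dip direction 200°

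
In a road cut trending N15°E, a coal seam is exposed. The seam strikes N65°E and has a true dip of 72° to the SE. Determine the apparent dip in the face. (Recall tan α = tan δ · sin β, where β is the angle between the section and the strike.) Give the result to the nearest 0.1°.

The strike is N65°E and the section trends N15°E; the acute angle between them is β = 50°.
tan(apparent dip) = tan 72° · sin 50° = 2.3576
α = arctan(2.3576) = 67.02°

67.0°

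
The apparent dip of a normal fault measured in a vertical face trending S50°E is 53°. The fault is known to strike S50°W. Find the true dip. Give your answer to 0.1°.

The section is 80° from the strike.
tan(true dip) = tan 53° / sin 80° = 1.3475
δ = arctan(1.3475) = 53.42°

53.4°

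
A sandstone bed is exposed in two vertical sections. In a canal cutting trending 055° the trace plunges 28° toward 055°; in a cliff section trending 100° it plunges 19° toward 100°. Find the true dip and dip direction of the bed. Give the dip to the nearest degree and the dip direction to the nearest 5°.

Each apparent-dip line lies in the plane. As unit vectors (x east, y north, z up), v₁ plunges 28°→055° and v₂ plunges 19°→100°.
The plane normal is n = v₁ × v₂ ∝ (0.242, 0.202, 0.590).
Dip δ = arctan(|n_h|/n_z) = arctan(0.315/0.590) = 28.1°.
The horizontal component of n points toward azimuth atan2(n_x, n_y) = 50°, the dip direction.

true dip 28°, dip direction 050°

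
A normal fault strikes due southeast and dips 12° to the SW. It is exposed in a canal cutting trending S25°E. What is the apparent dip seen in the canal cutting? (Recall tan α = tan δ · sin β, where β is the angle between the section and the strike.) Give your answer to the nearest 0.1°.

4.2°

The strike is due southeast and the section trends S25°E; the acute angle between them is β = 20°.
tan α = tan 12° × sin 20° = 0.2126 × 0.3420 = 0.0727
apparent dip = arctan 0.0727 = 4.16°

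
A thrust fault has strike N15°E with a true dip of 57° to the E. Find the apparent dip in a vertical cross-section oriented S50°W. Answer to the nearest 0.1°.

The strike is N15°E and the section trends S50°W; the acute angle between them is β = 35°.
tan α = tan 57° × sin 35° = 1.5399 × 0.5736 = 0.8832
apparent dip = arctan 0.8832 = 41.45°

41.5°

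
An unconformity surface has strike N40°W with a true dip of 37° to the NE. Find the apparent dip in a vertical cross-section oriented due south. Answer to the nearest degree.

26°

Angle between strike (N40°W) and section (due south): β = 40°.
tan α = tan 37° × sin 40° = 0.7536 × 0.6428 = 0.4844
α = arctan(0.4844) = 25.84°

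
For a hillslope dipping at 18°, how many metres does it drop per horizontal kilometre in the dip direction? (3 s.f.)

drop per km = 1000 × tan 18° = 1000 × 0.3249

325 m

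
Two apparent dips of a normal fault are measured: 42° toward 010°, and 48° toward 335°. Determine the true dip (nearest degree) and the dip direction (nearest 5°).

true dip 48°, dip direction 335°

The two traces are lines in the plane: v₁ = (sin 10°·cos 42°, cos 10°·cos 42°, −sin 42°), v₂ = (sin 335°·cos 48°, cos 335°·cos 48°, −sin 48°).
The plane normal is n = v₁ × v₂ ∝ (-0.138, 0.285, 0.285).
True dip = arccos(n_z / |n|) = arccos(0.6691) = 48.0°.
Dip direction = atan2(-0.138, 0.285) = 334° (azimuth of n's horizontal projection).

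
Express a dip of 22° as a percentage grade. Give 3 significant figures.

grade % = 100 × tan 22° = 100 × 0.4040

40.4%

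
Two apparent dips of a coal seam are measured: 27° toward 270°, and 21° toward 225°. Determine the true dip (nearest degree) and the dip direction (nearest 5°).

true dip 27°, dip direction 265°

Represent each trace as a vector plunging at its apparent dip toward its trend (east-north-up frame): v₁ = (-0.891, -0.000, -0.454), v₂ = (-0.660, -0.660, -0.358).
n = v₁ × v₂ = (-0.300, -0.020, 0.588) (taken with n_z > 0).
Dip δ = arctan(|n_h|/n_z) = arctan(0.300/0.588) = 27.0°.
The horizontal component of n points toward azimuth atan2(n_x, n_y) = 266°, the dip direction.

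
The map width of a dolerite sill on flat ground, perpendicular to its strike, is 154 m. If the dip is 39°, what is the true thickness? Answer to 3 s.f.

True thickness t = w · sin(dip) = 154 × sin 39°
t = 154 × 0.6293 = 96.915 m

96.9 m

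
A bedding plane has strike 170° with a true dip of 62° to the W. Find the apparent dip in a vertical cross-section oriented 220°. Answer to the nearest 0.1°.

The strike is 170° and the section trends 220°; the acute angle between them is β = 50°.
tan(apparent dip) = tan 62° · sin 50° = 1.4407
α = arctan(1.4407) = 55.24°

55.2°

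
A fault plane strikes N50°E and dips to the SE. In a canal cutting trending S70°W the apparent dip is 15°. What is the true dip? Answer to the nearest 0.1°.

β = acute angle between strike N50°E and section S70°W = 20°.
tan(true dip) = tan 15° / sin 20° = 0.7834
δ = arctan(0.7834) = 38.08°

38.1°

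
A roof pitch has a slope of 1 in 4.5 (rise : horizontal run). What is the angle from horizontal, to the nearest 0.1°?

tan θ = 1/4.5 = 0.2222
θ = arctan(0.2222) = 12.53°

12.5°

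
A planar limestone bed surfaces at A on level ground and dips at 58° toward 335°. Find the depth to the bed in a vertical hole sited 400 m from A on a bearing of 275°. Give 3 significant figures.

320 m

The hole lies 60° from the dip direction, so the down-dip offset is 400 × cos 60° = 200.00 m.
Depth = down-dip offset × tan(dip) = 200.00 × tan 58° = 200.00 × 1.6003
Depth = 320.07 m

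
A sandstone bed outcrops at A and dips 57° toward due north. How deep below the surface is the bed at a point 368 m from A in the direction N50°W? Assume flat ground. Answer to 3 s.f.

The hole lies 50° from the dip direction, so the down-dip offset is 368 × cos 50° = 236.55 m.
Depth = down-dip offset × tan(dip) = 236.55 × tan 57° = 236.55 × 1.5399
Depth = 364.25 m

364 m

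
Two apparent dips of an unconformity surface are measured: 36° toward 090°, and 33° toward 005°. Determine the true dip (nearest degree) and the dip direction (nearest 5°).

The two traces are lines in the plane: v₁ = (sin 90°·cos 36°, cos 90°·cos 36°, −sin 36°), v₂ = (sin 5°·cos 33°, cos 5°·cos 33°, −sin 33°).
Cross product v₁ × v₂ gives the pole to the plane: n ∝ (0.491, 0.398, 0.676).
Dip δ = arctan(|n_h|/n_z) = arctan(0.632/0.676) = 43.1°.
The horizontal component of n points toward azimuth atan2(n_x, n_y) = 51°, the dip direction.

true dip 43°, dip direction 050°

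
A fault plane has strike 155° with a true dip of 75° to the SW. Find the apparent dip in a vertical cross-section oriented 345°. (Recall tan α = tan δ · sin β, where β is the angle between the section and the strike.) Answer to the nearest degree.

33°

Angle between strike (155°) and section (345°): β = 10°.
tan(apparent dip) = tan 75° · sin 10° = 0.6481
α = arctan(0.6481) = 32.95°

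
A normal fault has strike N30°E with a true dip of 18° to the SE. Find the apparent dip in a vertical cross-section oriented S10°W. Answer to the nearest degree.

6°

The section lies 20° from the strike.
tan(apparent dip) = tan 18° · sin 20° = 0.1111
apparent dip = arctan 0.1111 = 6.34°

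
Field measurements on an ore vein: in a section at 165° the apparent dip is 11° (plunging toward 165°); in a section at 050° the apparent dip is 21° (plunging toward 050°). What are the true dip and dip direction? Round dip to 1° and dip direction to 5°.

true dip 29°, dip direction 095°

Each apparent-dip line lies in the plane. As unit vectors (x east, y north, z up), v₁ plunges 11°→165° and v₂ plunges 21°→050°.
The plane normal is n = v₁ × v₂ ∝ (0.454, -0.045, 0.831).
Dip δ = arctan(|n_h|/n_z) = arctan(0.457/0.831) = 28.8°.
Dip direction = azimuth of (n_x, n_y) = atan2(0.454, -0.045) = 96°.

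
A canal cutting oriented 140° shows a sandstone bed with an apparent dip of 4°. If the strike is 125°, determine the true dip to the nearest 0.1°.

15.1°

β = acute angle between strike 125° and section 140° = 15°.
tan δ = tan α / sin β = tan 4° / sin 15° = 0.0699 / 0.2588 = 0.2702
true dip = arctan 0.2702 = 15.12°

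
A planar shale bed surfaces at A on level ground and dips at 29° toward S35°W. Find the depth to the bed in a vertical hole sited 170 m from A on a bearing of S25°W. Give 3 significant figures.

92.8 m

The hole lies 10° from the dip direction, so the down-dip offset is 170 × cos 10° = 167.42 m.
Depth = down-dip offset × tan(dip) = 167.42 × tan 29° = 167.42 × 0.5543
Depth = 92.80 m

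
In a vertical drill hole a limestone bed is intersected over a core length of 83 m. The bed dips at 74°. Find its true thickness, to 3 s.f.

22.9 m

True thickness t = h · cos(dip) = 83 × cos 74°
t = 83 × 0.2756 = 22.878 m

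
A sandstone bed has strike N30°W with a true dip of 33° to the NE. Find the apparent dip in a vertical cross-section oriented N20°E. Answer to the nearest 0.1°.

26.4°

The section lies 50° from the strike.
tan α = tan 33° × sin 50° = 0.6494 × 0.7660 = 0.4975
apparent dip = arctan 0.4975 = 26.45°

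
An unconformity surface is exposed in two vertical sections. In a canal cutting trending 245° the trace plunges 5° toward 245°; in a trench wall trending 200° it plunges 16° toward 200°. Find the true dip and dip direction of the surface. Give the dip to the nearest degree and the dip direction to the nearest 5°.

true dip 18°, dip direction 170°

Represent each trace as a vector plunging at its apparent dip toward its trend (east-north-up frame): v₁ = (-0.903, -0.421, -0.087), v₂ = (-0.329, -0.903, -0.276).
n = v₁ × v₂ = (0.037, -0.220, 0.677) (taken with n_z > 0).
Dip δ = arctan(|n_h|/n_z) = arctan(0.223/0.677) = 18.3°.
Dip direction = atan2(0.037, -0.220) = 170° (azimuth of n's horizontal projection).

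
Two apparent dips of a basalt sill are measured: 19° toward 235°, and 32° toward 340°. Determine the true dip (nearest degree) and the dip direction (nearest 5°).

Represent each trace as a vector plunging at its apparent dip toward its trend (east-north-up frame): v₁ = (-0.775, -0.542, -0.326), v₂ = (-0.290, 0.797, -0.530).
Cross product v₁ × v₂ gives the pole to the plane: n ∝ (-0.547, 0.316, 0.775).
Dip δ = arctan(|n_h|/n_z) = arctan(0.632/0.775) = 39.2°.
Dip direction = azimuth of (n_x, n_y) = atan2(-0.547, 0.316) = 300°.

true dip 39°, dip direction 300°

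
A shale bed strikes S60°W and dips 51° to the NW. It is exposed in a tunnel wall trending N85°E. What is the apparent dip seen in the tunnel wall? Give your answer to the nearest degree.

The strike is S60°W and the section trends N85°E; the acute angle between them is β = 25°.
tan α = tan 51° × sin 25° = 1.2349 × 0.4226 = 0.5219
apparent dip = arctan 0.5219 = 27.56°

28°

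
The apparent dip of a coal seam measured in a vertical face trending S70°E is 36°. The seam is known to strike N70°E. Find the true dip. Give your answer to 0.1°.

β = acute angle between strike N70°E and section S70°E = 40°.
tan δ = tan α / sin β = tan 36° / sin 40° = 0.7265 / 0.6428 = 1.1303
δ = arctan(1.1303) = 48.50°

48.5°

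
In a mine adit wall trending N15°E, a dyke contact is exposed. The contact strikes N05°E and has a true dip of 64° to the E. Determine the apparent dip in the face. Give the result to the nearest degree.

Angle between strike (N05°E) and section (N15°E): β = 10°.
tan α = tan 64° × sin 10° = 2.0503 × 0.1736 = 0.3560
apparent dip = arctan 0.3560 = 19.60°

20°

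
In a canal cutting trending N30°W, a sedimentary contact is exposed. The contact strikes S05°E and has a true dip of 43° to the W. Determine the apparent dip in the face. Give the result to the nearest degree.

22°

The section lies 25° from the strike.
tan(apparent dip) = tan 43° · sin 25° = 0.3941
apparent dip = arctan 0.3941 = 21.51°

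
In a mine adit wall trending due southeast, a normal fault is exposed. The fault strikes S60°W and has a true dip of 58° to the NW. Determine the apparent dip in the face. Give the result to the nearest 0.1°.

57.1°

Angle between strike (S60°W) and section (due southeast): β = 75°.
tan α = tan 58° × sin 75° = 1.6003 × 0.9659 = 1.5458
α = arctan(1.5458) = 57.10°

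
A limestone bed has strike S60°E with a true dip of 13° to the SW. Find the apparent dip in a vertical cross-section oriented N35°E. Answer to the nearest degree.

The strike is S60°E and the section trends N35°E; the acute angle between them is β = 85°.
tan α = tan 13° × sin 85° = 0.2309 × 0.9962 = 0.2300
apparent dip = arctan 0.2300 = 12.95°

13°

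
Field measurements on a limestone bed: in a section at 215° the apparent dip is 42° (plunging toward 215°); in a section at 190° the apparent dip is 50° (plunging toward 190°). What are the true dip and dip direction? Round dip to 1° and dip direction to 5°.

true dip 52°, dip direction 170°

The two traces are lines in the plane: v₁ = (sin 215°·cos 42°, cos 215°·cos 42°, −sin 42°), v₂ = (sin 190°·cos 50°, cos 190°·cos 50°, −sin 50°).
Cross product v₁ × v₂ gives the pole to the plane: n ∝ (0.043, -0.252, 0.202).
tan δ = √(n_x²+n_y²)/n_z = 0.255/0.202, so δ = 51.7°.
Dip direction = azimuth of (n_x, n_y) = atan2(0.043, -0.252) = 170°.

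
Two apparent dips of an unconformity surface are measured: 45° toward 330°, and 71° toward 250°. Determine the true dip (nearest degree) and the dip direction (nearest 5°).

Each apparent-dip line lies in the plane. As unit vectors (x east, y north, z up), v₁ plunges 45°→330° and v₂ plunges 71°→250°.
n = v₁ × v₂ = (-0.658, -0.118, 0.227) (taken with n_z > 0).
Dip δ = arctan(|n_h|/n_z) = arctan(0.668/0.227) = 71.3°.
Dip direction = azimuth of (n_x, n_y) = atan2(-0.658, -0.118) = 260°.

true dip 71°, dip direction 260°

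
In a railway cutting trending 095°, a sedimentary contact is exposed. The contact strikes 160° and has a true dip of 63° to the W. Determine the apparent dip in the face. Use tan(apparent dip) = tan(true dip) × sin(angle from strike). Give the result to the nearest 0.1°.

60.7°

The section lies 65° from the strike.
tan α = tan 63° × sin 65° = 1.9626 × 0.9063 = 1.7787
α = arctan(1.7787) = 60.66°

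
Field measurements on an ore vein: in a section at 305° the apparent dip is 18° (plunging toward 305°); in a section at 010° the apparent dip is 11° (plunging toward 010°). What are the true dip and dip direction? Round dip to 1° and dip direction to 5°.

true dip 18°, dip direction 315°

Represent each trace as a vector plunging at its apparent dip toward its trend (east-north-up frame): v₁ = (-0.779, 0.546, -0.309), v₂ = (0.170, 0.967, -0.191).
Cross product v₁ × v₂ gives the pole to the plane: n ∝ (-0.195, 0.201, 0.846).
tan δ = √(n_x²+n_y²)/n_z = 0.280/0.846, so δ = 18.3°.
Dip direction = azimuth of (n_x, n_y) = atan2(-0.195, 0.201) = 316°.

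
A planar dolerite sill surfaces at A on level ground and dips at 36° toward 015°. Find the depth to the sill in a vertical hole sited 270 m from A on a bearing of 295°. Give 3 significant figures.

The hole lies 80° from the dip direction, so the down-dip offset is 270 × cos 80° = 46.89 m.
Depth = down-dip offset × tan(dip) = 46.89 × tan 36° = 46.89 × 0.7265
Depth = 34.06 m

34.1 m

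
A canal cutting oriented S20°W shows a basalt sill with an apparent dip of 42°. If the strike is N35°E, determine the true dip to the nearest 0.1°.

The section is 15° from the strike.
tan δ = tan α / sin β = tan 42° / sin 15° = 0.9004 / 0.2588 = 3.4789
true dip = arctan 3.4789 = 73.96°

74.0°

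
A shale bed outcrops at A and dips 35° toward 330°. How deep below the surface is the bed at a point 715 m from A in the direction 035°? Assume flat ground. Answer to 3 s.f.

212 m

The hole lies 65° from the dip direction, so the down-dip offset is 715 × cos 65° = 302.17 m.
Depth = down-dip offset × tan(dip) = 302.17 × tan 35° = 302.17 × 0.7002
Depth = 211.58 m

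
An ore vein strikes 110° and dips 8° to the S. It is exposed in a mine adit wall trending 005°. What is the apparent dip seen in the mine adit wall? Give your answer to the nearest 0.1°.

7.7°

The strike is 110° and the section trends 005°; the acute angle between them is β = 75°.
tan(apparent dip) = tan 8° · sin 75° = 0.1358
apparent dip = arctan 0.1358 = 7.73°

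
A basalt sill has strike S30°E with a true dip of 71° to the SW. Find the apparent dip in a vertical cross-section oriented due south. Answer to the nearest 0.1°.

Angle between strike (S30°E) and section (due south): β = 30°.
tan(apparent dip) = tan 71° · sin 30° = 1.4521
α = arctan(1.4521) = 55.45°

55.4°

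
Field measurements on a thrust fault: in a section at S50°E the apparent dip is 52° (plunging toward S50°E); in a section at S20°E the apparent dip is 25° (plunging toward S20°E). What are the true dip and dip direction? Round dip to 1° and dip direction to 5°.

true dip 61°, dip direction 085°

Each apparent-dip line lies in the plane. As unit vectors (x east, y north, z up), v₁ plunges 52°→S50°E and v₂ plunges 25°→S20°E.
n = v₁ × v₂ = (0.504, 0.045, 0.279) (taken with n_z > 0).
True dip = arccos(n_z / |n|) = arccos(0.4829) = 61.1°.
Dip direction = atan2(0.504, 0.045) = 85° (azimuth of n's horizontal projection).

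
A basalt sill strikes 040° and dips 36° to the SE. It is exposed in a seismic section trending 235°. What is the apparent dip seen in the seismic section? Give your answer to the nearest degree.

The section lies 15° from the strike.
tan α = tan 36° × sin 15° = 0.7265 × 0.2588 = 0.1880
α = arctan(0.1880) = 10.65°

11°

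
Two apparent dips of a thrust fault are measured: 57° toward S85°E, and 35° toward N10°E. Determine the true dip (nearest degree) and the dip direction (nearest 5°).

true dip 59°, dip direction 075°

Represent each trace as a vector plunging at its apparent dip toward its trend (east-north-up frame): v₁ = (0.543, -0.047, -0.839), v₂ = (0.142, 0.807, -0.574).
Cross product v₁ × v₂ gives the pole to the plane: n ∝ (0.704, 0.192, 0.444).
tan δ = √(n_x²+n_y²)/n_z = 0.729/0.444, so δ = 58.6°.
The horizontal component of n points toward azimuth atan2(n_x, n_y) = 75°, the dip direction.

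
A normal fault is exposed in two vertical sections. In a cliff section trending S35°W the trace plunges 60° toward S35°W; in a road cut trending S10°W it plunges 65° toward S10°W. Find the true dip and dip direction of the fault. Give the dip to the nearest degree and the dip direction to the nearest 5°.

true dip 66°, dip direction 175°

Represent each trace as a vector plunging at its apparent dip toward its trend (east-north-up frame): v₁ = (-0.287, -0.410, -0.866), v₂ = (-0.073, -0.416, -0.906).
n = v₁ × v₂ = (0.011, -0.196, 0.089) (taken with n_z > 0).
True dip = arccos(n_z / |n|) = arccos(0.4135) = 65.6°.
The horizontal component of n points toward azimuth atan2(n_x, n_y) = 177°, the dip direction.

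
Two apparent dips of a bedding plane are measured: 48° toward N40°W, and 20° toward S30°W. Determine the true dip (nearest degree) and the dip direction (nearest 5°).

true dip 54°, dip direction 285°

Represent each trace as a vector plunging at its apparent dip toward its trend (east-north-up frame): v₁ = (-0.430, 0.513, -0.743), v₂ = (-0.470, -0.814, -0.342).
Cross product v₁ × v₂ gives the pole to the plane: n ∝ (-0.780, 0.202, 0.591).
Dip δ = arctan(|n_h|/n_z) = arctan(0.806/0.591) = 53.7°.
Dip direction = azimuth of (n_x, n_y) = atan2(-0.780, 0.202) = 285°.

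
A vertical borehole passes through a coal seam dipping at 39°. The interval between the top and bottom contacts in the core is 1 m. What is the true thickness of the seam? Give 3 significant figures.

True thickness t = h · cos(dip) = 1 × cos 39°
t = 1 × 0.7771 = 0.777 m

0.777 m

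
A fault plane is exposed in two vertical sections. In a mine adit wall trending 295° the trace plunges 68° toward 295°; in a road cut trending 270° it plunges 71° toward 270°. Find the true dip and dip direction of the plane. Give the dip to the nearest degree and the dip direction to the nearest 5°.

true dip 71°, dip direction 265°

The two traces are lines in the plane: v₁ = (sin 295°·cos 68°, cos 295°·cos 68°, −sin 68°), v₂ = (sin 270°·cos 71°, cos 270°·cos 71°, −sin 71°).
Cross product v₁ × v₂ gives the pole to the plane: n ∝ (-0.150, -0.019, 0.052).
True dip = arccos(n_z / |n|) = arccos(0.3232) = 71.1°.
The horizontal component of n points toward azimuth atan2(n_x, n_y) = 263°, the dip direction.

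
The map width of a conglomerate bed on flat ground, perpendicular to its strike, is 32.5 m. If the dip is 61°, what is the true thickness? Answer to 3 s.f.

28.4 m

True thickness t = w · sin(dip) = 32.5 × sin 61°
t = 32.5 × 0.8746 = 28.425 m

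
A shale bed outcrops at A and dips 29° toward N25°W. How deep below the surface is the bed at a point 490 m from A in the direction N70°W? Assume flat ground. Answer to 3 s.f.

192 m

The hole lies 45° from the dip direction, so the down-dip offset is 490 × cos 45° = 346.48 m.
Depth = down-dip offset × tan(dip) = 346.48 × tan 29° = 346.48 × 0.5543
Depth = 192.06 m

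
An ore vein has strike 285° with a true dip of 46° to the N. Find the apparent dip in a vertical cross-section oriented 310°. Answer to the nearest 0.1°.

Angle between strike (285°) and section (310°): β = 25°.
tan α = tan 46° × sin 25° = 1.0355 × 0.4226 = 0.4376
α = arctan(0.4376) = 23.64°

23.6°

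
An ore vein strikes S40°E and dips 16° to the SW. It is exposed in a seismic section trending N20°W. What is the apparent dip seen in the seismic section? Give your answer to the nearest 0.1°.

Angle between strike (S40°E) and section (N20°W): β = 20°.
tan(apparent dip) = tan 16° · sin 20° = 0.0981
α = arctan(0.0981) = 5.60°

5.6°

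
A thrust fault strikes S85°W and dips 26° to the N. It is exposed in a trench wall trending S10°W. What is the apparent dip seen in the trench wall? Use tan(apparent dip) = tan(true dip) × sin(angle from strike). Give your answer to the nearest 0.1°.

Angle between strike (S85°W) and section (S10°W): β = 75°.
tan(apparent dip) = tan 26° · sin 75° = 0.4711
apparent dip = arctan 0.4711 = 25.23°

25.2°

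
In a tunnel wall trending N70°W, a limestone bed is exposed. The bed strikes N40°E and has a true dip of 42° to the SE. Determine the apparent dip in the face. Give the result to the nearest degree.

40°

The strike is N40°E and the section trends N70°W; the acute angle between them is β = 70°.
tan(apparent dip) = tan 42° · sin 70° = 0.8461
apparent dip = arctan 0.8461 = 40.23°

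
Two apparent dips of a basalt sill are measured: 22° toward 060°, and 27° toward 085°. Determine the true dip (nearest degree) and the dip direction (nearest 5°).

true dip 28°, dip direction 100°

The two traces are lines in the plane: v₁ = (sin 60°·cos 22°, cos 60°·cos 22°, −sin 22°), v₂ = (sin 85°·cos 27°, cos 85°·cos 27°, −sin 27°).
n = v₁ × v₂ = (0.181, -0.032, 0.349) (taken with n_z > 0).
True dip = arccos(n_z / |n|) = arccos(0.8845) = 27.8°.
The horizontal component of n points toward azimuth atan2(n_x, n_y) = 100°, the dip direction.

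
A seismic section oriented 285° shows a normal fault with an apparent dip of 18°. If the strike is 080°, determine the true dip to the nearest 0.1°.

37.6°

The section is 25° from the strike.
tan(true dip) = tan 18° / sin 25° = 0.7688
true dip = arctan 0.7688 = 37.55°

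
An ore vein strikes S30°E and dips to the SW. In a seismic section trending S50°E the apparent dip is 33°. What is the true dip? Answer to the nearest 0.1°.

β = acute angle between strike S30°E and section S50°E = 20°.
tan δ = tan α / sin β = tan 33° / sin 20° = 0.6494 / 0.3420 = 1.8987
true dip = arctan 1.8987 = 62.23°

62.2°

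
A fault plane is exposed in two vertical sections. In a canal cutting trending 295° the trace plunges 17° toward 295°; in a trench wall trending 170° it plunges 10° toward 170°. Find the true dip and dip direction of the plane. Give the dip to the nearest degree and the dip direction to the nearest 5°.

true dip 28°, dip direction 240°

Represent each trace as a vector plunging at its apparent dip toward its trend (east-north-up frame): v₁ = (-0.867, 0.404, -0.292), v₂ = (0.171, -0.970, -0.174).
The plane normal is n = v₁ × v₂ ∝ (-0.354, -0.201, 0.771).
Dip δ = arctan(|n_h|/n_z) = arctan(0.407/0.771) = 27.8°.
Dip direction = azimuth of (n_x, n_y) = atan2(-0.354, -0.201) = 240°.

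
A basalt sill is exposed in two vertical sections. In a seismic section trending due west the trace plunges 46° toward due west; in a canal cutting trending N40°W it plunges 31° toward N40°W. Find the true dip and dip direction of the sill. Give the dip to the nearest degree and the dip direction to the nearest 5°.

true dip 46°, dip direction 265°

Represent each trace as a vector plunging at its apparent dip toward its trend (east-north-up frame): v₁ = (-0.695, -0.000, -0.719), v₂ = (-0.551, 0.657, -0.515).
Cross product v₁ × v₂ gives the pole to the plane: n ∝ (-0.472, -0.039, 0.456).
True dip = arccos(n_z / |n|) = arccos(0.6935) = 46.1°.
Dip direction = azimuth of (n_x, n_y) = atan2(-0.472, -0.039) = 265°.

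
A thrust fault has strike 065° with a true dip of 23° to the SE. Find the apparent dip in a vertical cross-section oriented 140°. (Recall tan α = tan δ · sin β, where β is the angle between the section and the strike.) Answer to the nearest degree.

The strike is 065° and the section trends 140°; the acute angle between them is β = 75°.
tan α = tan 23° × sin 75° = 0.4245 × 0.9659 = 0.4100
α = arctan(0.4100) = 22.29°

22°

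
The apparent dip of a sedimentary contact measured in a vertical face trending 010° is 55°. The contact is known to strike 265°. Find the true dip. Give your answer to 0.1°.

55.9°

β = acute angle between strike 265° and section 010° = 75°.
tan δ = tan α / sin β = tan 55° / sin 75° = 1.4281 / 0.9659 = 1.4785
true dip = arctan 1.4785 = 55.93°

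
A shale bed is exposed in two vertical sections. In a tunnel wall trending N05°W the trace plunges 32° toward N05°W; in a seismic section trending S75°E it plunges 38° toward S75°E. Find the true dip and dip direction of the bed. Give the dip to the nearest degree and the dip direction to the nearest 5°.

The two traces are lines in the plane: v₁ = (sin 355°·cos 32°, cos 355°·cos 32°, −sin 32°), v₂ = (sin 105°·cos 38°, cos 105°·cos 38°, −sin 38°).
n = v₁ × v₂ = (0.628, 0.449, 0.628) (taken with n_z > 0).
Dip δ = arctan(|n_h|/n_z) = arctan(0.772/0.628) = 50.9°.
The horizontal component of n points toward azimuth atan2(n_x, n_y) = 54°, the dip direction.

true dip 51°, dip direction 055°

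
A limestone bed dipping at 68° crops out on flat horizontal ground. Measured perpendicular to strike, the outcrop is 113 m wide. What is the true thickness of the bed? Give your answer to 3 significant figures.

True thickness t = w · sin(dip) = 113 × sin 68°
t = 113 × 0.9272 = 104.772 m

105 m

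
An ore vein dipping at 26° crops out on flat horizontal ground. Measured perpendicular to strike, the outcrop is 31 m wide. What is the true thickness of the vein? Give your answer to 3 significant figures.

13.6 m

True thickness t = w · sin(dip) = 31 × sin 26°
t = 31 × 0.4384 = 13.590 m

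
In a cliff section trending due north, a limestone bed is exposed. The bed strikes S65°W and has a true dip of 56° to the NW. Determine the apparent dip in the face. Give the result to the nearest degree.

Angle between strike (S65°W) and section (due north): β = 65°.
tan α = tan 56° × sin 65° = 1.4826 × 0.9063 = 1.3437
apparent dip = arctan 1.3437 = 53.34°

53°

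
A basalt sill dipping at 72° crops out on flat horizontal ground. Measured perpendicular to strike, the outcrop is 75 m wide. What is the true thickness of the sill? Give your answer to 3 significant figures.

71.3 m

True thickness t = w · sin(dip) = 75 × sin 72°
t = 75 × 0.9511 = 71.329 m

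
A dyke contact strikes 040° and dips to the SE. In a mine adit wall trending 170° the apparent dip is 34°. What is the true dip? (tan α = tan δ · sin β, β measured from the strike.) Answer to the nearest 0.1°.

41.4°

β = acute angle between strike 040° and section 170° = 50°.
tan δ = tan α / sin β = tan 34° / sin 50° = 0.6745 / 0.7660 = 0.8805
δ = arctan(0.8805) = 41.36°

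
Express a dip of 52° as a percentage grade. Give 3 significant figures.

128%

grade % = 100 × tan 52° = 100 × 1.2799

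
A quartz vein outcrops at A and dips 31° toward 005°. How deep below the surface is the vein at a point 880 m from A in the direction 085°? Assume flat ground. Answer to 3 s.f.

The hole lies 80° from the dip direction, so the down-dip offset is 880 × cos 80° = 152.81 m.
Depth = down-dip offset × tan(dip) = 152.81 × tan 31° = 152.81 × 0.6009
Depth = 91.82 m

91.8 m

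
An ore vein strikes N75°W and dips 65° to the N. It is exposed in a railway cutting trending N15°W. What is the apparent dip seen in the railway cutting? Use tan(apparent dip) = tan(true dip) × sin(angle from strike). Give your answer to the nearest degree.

The strike is N75°W and the section trends N15°W; the acute angle between them is β = 60°.
tan α = tan 65° × sin 60° = 2.1445 × 0.8660 = 1.8572
apparent dip = arctan 1.8572 = 61.70°

62°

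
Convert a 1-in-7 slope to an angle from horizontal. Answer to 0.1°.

tan θ = 1/7 = 0.1429
θ = arctan(0.1429) = 8.13°

8.1°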